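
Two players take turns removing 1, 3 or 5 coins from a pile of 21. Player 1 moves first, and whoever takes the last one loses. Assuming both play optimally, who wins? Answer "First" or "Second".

Positions where the player to move wins (W) vs loses (L):
i:   0  1  2  3  4  5  6  7  8  9 10 11 12 13 14 15 16 17 18 19 20 21
     W  L  W  L  W  L  W  L  W  L  W  L  W  L  W  L  W  L  W  L  W  L
Position 21 is L, so the second player wins.

Second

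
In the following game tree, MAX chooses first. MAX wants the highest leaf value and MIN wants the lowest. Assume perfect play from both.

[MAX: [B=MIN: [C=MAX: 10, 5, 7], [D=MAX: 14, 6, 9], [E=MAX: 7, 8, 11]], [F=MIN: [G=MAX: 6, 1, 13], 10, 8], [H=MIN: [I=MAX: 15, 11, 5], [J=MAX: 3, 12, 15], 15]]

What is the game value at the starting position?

C (MAX): max(10, 5, 7) = 10
D (MAX): max(14, 6, 9) = 14
E (MAX): max(7, 8, 11) = 11
B (MIN): min(10, 14, 11) = 10
G (MAX): max(6, 1, 13) = 13
F (MIN): min(13, 10, 8) = 8
I (MAX): max(15, 11, 5) = 15
J (MAX): max(3, 12, 15) = 15
H (MIN): min(15, 15, 15) = 15
Root (MAX): max(10, 8, 15) = 15

15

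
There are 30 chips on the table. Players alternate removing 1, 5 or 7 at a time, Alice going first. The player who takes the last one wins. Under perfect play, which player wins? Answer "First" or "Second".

W/L table (W = player to move can force a win):
i:   0  1  2  3  4  5  6  7  8  9 10 11 12 13 14 15 16 17 18 19 20 21 22 23 24 25 26 27 28 29 30
     L  W  L  W  L  W  L  W  L  W  L  W  L  W  L  W  L  W  L  W  L  W  L  W  L  W  L  W  L  W  L
Position 30 is L, so the second player wins.

Second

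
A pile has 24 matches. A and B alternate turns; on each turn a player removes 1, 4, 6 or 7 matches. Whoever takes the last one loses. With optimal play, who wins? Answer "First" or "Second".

W/L table (W = player to move can force a win):
i:   0  1  2  3  4  5  6  7  8  9 10 11 12 13 14 15 16 17 18 19 20 21 22 23 24
     W  L  W  L  W  W  L  W  W  W  W  L  W  W  L  W  L  W  W  L  W  W  W  W  L
Position 24 is L, so the second player wins.

Second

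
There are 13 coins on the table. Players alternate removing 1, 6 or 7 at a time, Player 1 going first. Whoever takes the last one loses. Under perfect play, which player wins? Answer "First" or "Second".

Mark each pile size as W (mover wins) or L (mover loses):
i:   0  1  2  3  4  5  6  7  8  9 10 11 12 13
     W  L  W  L  W  L  W  W  W  W  W  W  W  L
Position 13 is L, so the second player wins.

Second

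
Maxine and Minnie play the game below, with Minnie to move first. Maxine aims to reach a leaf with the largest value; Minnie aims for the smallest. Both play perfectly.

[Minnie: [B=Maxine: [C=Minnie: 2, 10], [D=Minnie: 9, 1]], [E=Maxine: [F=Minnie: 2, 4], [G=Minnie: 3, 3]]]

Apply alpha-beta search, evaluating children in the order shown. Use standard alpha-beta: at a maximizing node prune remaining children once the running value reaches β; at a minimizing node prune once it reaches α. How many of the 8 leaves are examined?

6

C [α=-∞,β=+∞]: v=2
D [α=2,β=+∞]: v=1
B [α=-∞,β=+∞]: v=2
F [α=-∞,β=2]: v=2
E [α=-∞,β=2]: v=2 after child 1 ≥ β → β-cutoff, skip 1
Root [α=-∞,β=+∞]: v=2
Leaves evaluated: 6 of 8.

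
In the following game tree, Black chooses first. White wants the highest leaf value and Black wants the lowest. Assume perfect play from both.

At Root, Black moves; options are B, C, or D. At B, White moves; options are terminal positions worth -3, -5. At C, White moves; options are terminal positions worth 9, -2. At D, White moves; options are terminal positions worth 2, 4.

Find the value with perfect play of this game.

-3

B (White): max(-3, -5) = -3
C (White): max(9, -2) = 9
D (White): max(2, 4) = 4
Root (Black): min(-3, 9, 4) = -3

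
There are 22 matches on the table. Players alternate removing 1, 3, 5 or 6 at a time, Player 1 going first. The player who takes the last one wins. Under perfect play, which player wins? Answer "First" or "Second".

Mark each pile size as W (mover wins) or L (mover loses):
i:   0  1  2  3  4  5  6  7  8  9 10 11 12 13 14 15 16 17 18 19 20 21 22
     L  W  L  W  L  W  W  W  W  W  W  L  W  L  W  L  W  W  W  W  W  W  L
Position 22 is L, so the second player wins.

Second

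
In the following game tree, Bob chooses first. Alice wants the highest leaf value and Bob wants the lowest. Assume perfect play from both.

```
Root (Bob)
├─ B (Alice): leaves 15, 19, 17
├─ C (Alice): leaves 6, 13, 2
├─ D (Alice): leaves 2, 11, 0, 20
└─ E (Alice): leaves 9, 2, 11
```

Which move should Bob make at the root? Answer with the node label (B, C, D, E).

E

B (Alice): max(15, 19, 17) = 19
C (Alice): max(6, 13, 2) = 13
D (Alice): max(2, 11, 0, 20) = 20
E (Alice): max(9, 2, 11) = 11
Root (Bob): min(19, 13, 20, 11) = 11
Bob picks the child with the lowest value: E (value 11).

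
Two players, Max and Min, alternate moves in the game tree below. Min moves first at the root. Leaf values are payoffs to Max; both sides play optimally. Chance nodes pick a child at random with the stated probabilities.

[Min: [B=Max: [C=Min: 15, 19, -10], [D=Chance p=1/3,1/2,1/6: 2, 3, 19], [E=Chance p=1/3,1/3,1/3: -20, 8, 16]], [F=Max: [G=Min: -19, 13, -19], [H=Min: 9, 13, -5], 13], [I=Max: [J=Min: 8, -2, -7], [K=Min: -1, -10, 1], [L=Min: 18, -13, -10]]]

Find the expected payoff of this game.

-7

C (Min): min(15, 19, -10) = -10
D (Chance): 1/3·2 + 1/2·3 + 1/6·19 = 5.33
E (Chance): 1/3·-20 + 1/3·8 + 1/3·16 = 1.33
B (Max): max(-10, 5.33, 1.33) = 5.33
G (Min): min(-19, 13, -19) = -19
H (Min): min(9, 13, -5) = -5
F (Max): max(-19, -5, 13) = 13
J (Min): min(8, -2, -7) = -7
K (Min): min(-1, -10, 1) = -10
L (Min): min(18, -13, -10) = -13
I (Max): max(-7, -10, -13) = -7
Root (Min): min(5.33, 13, -7) = -7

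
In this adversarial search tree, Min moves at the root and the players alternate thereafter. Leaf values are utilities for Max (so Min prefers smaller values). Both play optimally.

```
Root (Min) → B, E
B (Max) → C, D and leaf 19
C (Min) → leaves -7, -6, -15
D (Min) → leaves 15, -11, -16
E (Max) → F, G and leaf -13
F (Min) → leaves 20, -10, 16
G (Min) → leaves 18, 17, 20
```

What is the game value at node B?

C: min(-7, -6, -15) = -15
D: min(15, -11, -16) = -16
B: max(-15, -16, 19) = 19

19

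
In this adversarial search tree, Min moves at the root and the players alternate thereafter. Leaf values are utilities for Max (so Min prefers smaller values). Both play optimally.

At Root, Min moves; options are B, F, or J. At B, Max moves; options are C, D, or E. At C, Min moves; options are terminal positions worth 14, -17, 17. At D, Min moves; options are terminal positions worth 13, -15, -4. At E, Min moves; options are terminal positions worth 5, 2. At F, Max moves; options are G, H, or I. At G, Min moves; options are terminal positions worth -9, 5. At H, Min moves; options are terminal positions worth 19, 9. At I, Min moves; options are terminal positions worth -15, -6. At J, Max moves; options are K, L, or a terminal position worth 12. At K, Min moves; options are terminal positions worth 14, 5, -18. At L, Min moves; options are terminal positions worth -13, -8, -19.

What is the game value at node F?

9

G: min(-9, 5) = -9
H: min(19, 9) = 9
I: min(-15, -6) = -15
F: max(-9, 9, -15) = 9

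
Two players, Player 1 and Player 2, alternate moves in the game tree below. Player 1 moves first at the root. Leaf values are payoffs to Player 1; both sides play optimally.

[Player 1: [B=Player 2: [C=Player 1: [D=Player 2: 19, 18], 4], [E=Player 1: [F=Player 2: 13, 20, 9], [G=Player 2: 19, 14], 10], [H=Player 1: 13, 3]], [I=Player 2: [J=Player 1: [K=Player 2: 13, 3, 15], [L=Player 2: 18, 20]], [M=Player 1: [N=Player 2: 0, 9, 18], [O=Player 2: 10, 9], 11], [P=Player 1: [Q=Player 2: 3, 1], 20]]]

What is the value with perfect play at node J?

18

K: min(13, 3, 15) = 3
L: min(18, 20) = 18
J: max(3, 18) = 18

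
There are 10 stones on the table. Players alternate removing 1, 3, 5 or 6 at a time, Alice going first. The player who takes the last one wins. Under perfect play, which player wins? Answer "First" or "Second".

First

Compute winning (W) and losing (L) positions by backward induction:
i:   0  1  2  3  4  5  6  7  8  9 10
     L  W  L  W  L  W  W  W  W  W  W
Position 10 is W, so the first player wins.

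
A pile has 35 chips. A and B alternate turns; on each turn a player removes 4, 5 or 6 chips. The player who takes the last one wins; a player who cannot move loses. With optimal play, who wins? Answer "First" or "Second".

First

i:   0  1  2  3  4  5  6  7  8  9 10 11 12 13 14 15 16 17 18 19 20 21 22 23 24 25 26 27 28 29 30 31 32 33 34 35
     L  L  L  L  W  W  W  W  W  W  L  L  L  L  W  W  W  W  W  W  L  L  L  L  W  W  W  W  W  W  L  L  L  L  W  W
Position 35 is W, so the first player wins.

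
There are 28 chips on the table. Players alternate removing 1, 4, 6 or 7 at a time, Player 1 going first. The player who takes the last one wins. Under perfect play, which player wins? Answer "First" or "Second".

W/L table (W = player to move can force a win):
i:   0  1  2  3  4  5  6  7  8  9 10 11 12 13 14 15 16 17 18 19 20 21 22 23 24 25 26 27 28
     L  W  L  W  W  L  W  W  W  W  L  W  W  L  W  L  W  W  L  W  W  W  W  L  W  W  L  W  L
Position 28 is L, so the second player wins.

Second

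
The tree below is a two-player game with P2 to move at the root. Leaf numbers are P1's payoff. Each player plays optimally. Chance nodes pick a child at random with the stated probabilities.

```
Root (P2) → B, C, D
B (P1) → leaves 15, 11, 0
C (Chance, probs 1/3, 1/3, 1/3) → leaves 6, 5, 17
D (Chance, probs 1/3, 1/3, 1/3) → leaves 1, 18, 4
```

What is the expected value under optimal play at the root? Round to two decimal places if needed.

B (P1): max(15, 11, 0) = 15
C (Chance): 1/3·6 + 1/3·5 + 1/3·17 = 9.33
D (Chance): 1/3·1 + 1/3·18 + 1/3·4 = 7.67
Root (P2): min(15, 9.33, 7.67) = 7.67

7.67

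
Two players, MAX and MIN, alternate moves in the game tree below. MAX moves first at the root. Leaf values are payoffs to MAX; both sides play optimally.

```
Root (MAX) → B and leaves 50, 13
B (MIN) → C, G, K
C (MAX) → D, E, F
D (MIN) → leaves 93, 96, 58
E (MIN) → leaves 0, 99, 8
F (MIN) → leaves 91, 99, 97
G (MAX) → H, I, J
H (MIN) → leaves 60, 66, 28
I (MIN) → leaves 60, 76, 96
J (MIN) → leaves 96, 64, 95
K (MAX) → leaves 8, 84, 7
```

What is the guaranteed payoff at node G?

H: min(60, 66, 28) = 28
I: min(60, 76, 96) = 60
J: min(96, 64, 95) = 64
G: max(28, 60, 64) = 64

64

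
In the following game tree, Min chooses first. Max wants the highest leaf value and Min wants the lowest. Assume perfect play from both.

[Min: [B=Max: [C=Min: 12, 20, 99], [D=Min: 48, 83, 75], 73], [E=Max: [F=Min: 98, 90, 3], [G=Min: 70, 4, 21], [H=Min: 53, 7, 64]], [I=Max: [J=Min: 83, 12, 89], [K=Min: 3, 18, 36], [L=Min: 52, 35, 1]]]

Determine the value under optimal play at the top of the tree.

7

C (Min): min(12, 20, 99) = 12
D (Min): min(48, 83, 75) = 48
B (Max): max(12, 48, 73) = 73
F (Min): min(98, 90, 3) = 3
G (Min): min(70, 4, 21) = 4
H (Min): min(53, 7, 64) = 7
E (Max): max(3, 4, 7) = 7
J (Min): min(83, 12, 89) = 12
K (Min): min(3, 18, 36) = 3
L (Min): min(52, 35, 1) = 1
I (Max): max(12, 3, 1) = 12
Root (Min): min(73, 7, 12) = 7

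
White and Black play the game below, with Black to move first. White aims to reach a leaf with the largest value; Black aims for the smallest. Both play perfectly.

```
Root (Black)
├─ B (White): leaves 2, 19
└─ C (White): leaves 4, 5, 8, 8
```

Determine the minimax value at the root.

B (White): max(2, 19) = 19
C (White): max(4, 5, 8, 8) = 8
Root (Black): min(19, 8) = 8

8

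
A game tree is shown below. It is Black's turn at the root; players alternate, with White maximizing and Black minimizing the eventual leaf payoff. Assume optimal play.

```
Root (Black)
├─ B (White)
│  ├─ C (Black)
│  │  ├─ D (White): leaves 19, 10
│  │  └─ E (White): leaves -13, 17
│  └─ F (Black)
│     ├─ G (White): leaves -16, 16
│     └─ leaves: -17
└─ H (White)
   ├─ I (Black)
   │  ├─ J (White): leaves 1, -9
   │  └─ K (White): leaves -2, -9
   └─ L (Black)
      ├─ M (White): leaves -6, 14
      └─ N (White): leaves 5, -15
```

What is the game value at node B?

17

D: max(19, 10) = 19
E: max(-13, 17) = 17
C: min(19, 17) = 17
G: max(-16, 16) = 16
F: min(16, -17) = -17
B: max(17, -17) = 17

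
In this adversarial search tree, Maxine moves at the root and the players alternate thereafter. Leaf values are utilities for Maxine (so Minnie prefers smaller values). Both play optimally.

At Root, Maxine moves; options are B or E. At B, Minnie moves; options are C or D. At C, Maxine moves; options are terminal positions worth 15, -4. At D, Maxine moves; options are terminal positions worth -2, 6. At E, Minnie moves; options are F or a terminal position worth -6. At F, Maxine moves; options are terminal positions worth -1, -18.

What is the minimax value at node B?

6

C: max(15, -4) = 15
D: max(-2, 6) = 6
B: min(15, 6) = 6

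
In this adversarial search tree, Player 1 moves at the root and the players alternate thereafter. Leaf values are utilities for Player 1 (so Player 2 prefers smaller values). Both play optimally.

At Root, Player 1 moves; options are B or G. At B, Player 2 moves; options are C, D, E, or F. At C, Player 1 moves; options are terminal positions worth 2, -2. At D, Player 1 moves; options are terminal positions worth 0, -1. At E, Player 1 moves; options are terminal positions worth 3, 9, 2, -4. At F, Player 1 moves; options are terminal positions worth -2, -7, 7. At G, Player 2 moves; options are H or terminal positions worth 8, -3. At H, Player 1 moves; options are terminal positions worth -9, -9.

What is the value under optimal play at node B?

0

C: max(2, -2) = 2
D: max(0, -1) = 0
E: max(3, 9, 2, -4) = 9
F: max(-2, -7, 7) = 7
B: min(2, 0, 9, 7) = 0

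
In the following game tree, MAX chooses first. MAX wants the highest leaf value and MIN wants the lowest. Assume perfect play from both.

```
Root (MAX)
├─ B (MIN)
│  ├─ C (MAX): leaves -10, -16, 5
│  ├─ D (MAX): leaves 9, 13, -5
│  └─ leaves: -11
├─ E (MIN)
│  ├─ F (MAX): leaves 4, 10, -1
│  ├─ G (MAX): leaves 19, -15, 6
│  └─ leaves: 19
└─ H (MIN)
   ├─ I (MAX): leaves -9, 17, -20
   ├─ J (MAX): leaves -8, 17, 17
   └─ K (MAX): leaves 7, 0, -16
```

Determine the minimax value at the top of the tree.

10

C (MAX): max(-10, -16, 5) = 5
D (MAX): max(9, 13, -5) = 13
B (MIN): min(5, 13, -11) = -11
F (MAX): max(4, 10, -1) = 10
G (MAX): max(19, -15, 6) = 19
E (MIN): min(10, 19, 19) = 10
I (MAX): max(-9, 17, -20) = 17
J (MAX): max(-8, 17, 17) = 17
K (MAX): max(7, 0, -16) = 7
H (MIN): min(17, 17, 7) = 7
Root (MAX): max(-11, 10, 7) = 10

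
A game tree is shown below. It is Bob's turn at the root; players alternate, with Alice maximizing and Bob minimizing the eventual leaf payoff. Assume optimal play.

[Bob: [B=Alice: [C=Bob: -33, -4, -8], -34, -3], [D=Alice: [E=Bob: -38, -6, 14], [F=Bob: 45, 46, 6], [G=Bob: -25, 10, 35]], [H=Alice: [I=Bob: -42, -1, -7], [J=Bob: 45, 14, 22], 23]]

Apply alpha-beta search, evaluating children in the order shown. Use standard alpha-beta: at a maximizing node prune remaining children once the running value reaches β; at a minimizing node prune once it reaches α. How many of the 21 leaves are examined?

17

C [α=-∞,β=+∞]: v=-33
B [α=-∞,β=+∞]: v=-3
E [α=-∞,β=-3]: v=-38
F [α=-38,β=-3]: v=6
D [α=-∞,β=-3]: v=6 after child 2 ≥ β → β-cutoff, skip 1
I [α=-∞,β=-3]: v=-42
J [α=-42,β=-3]: v=14
H [α=-∞,β=-3]: v=14 after child 2 ≥ β → β-cutoff, skip 1
Root [α=-∞,β=+∞]: v=-3
Leaves evaluated: 17 of 21.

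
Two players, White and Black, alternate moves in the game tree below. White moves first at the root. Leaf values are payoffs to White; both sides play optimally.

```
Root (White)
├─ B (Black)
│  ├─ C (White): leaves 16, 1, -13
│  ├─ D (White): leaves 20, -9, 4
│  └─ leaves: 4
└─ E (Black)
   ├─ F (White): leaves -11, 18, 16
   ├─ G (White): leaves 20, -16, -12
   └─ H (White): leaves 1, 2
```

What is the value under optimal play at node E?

F: max(-11, 18, 16) = 18
G: max(20, -16, -12) = 20
H: max(1, 2) = 2
E: min(18, 20, 2) = 2

2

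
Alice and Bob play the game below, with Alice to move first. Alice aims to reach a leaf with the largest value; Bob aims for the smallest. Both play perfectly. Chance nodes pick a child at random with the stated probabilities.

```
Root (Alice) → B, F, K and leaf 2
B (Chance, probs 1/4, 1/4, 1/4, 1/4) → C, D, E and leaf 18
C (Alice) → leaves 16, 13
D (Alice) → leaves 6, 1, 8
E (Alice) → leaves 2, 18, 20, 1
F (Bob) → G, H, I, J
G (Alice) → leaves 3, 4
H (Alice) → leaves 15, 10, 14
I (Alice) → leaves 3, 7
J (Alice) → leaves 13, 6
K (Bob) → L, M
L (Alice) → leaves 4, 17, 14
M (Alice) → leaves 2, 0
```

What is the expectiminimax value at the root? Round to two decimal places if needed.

15.5

C (Alice): max(16, 13) = 16
D (Alice): max(6, 1, 8) = 8
E (Alice): max(2, 18, 20, 1) = 20
B (Chance): 1/4·16 + 1/4·8 + 1/4·20 + 1/4·18 = 15.5
G (Alice): max(3, 4) = 4
H (Alice): max(15, 10, 14) = 15
I (Alice): max(3, 7) = 7
J (Alice): max(13, 6) = 13
F (Bob): min(4, 15, 7, 13) = 4
L (Alice): max(4, 17, 14) = 17
M (Alice): max(2, 0) = 2
K (Bob): min(17, 2) = 2
Root (Alice): max(15.5, 4, 2, 2) = 15.5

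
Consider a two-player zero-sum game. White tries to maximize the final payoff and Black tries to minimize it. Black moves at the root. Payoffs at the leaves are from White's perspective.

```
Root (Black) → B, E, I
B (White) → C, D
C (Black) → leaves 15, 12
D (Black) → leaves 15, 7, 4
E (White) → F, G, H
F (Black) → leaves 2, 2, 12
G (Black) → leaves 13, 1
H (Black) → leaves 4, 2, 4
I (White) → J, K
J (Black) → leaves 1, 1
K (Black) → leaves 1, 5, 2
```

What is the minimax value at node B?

12

C: min(15, 12) = 12
D: min(15, 7, 4) = 4
B: max(12, 4) = 12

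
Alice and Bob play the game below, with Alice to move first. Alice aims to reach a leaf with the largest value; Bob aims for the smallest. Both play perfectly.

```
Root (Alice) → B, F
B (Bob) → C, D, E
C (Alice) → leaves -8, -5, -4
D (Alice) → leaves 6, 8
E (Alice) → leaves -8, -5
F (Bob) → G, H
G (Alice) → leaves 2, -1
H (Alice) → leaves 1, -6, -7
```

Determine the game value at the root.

C (Alice): max(-8, -5, -4) = -4
D (Alice): max(6, 8) = 8
E (Alice): max(-8, -5) = -5
B (Bob): min(-4, 8, -5) = -5
G (Alice): max(2, -1) = 2
H (Alice): max(1, -6, -7) = 1
F (Bob): min(2, 1) = 1
Root (Alice): max(-5, 1) = 1

1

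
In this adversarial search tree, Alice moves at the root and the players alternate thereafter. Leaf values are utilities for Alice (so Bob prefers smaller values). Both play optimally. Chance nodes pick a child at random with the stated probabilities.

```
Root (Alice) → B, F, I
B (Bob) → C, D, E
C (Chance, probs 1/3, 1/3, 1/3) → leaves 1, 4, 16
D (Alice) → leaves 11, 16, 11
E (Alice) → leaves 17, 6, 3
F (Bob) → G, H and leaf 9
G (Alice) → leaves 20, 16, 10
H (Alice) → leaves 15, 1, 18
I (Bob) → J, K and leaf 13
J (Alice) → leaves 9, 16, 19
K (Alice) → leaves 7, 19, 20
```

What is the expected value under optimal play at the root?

13

C (Chance): 1/3·1 + 1/3·4 + 1/3·16 = 7
D (Alice): max(11, 16, 11) = 16
E (Alice): max(17, 6, 3) = 17
B (Bob): min(7, 16, 17) = 7
G (Alice): max(20, 16, 10) = 20
H (Alice): max(15, 1, 18) = 18
F (Bob): min(20, 18, 9) = 9
J (Alice): max(9, 16, 19) = 19
K (Alice): max(7, 19, 20) = 20
I (Bob): min(19, 20, 13) = 13
Root (Alice): max(7, 9, 13) = 13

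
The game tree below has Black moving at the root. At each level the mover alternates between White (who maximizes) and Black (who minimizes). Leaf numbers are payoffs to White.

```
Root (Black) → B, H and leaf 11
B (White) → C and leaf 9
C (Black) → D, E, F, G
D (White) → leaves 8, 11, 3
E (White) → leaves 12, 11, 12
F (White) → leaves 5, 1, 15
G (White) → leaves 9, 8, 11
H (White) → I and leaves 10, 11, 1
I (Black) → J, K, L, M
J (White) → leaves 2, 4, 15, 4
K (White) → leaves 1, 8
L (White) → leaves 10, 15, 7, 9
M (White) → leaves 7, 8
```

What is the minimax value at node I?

J: max(2, 4, 15, 4) = 15
K: max(1, 8) = 8
L: max(10, 15, 7, 9) = 15
M: max(7, 8) = 8
I: min(15, 8, 15, 8) = 8

8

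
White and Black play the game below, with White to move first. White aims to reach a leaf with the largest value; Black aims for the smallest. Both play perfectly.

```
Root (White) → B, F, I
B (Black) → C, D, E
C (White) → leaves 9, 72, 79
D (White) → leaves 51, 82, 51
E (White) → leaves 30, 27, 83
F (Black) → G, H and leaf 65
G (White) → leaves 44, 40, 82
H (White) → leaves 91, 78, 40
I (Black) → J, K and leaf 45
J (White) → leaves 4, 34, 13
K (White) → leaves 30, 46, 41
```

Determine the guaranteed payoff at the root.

79

C (White): max(9, 72, 79) = 79
D (White): max(51, 82, 51) = 82
E (White): max(30, 27, 83) = 83
B (Black): min(79, 82, 83) = 79
G (White): max(44, 40, 82) = 82
H (White): max(91, 78, 40) = 91
F (Black): min(82, 91, 65) = 65
J (White): max(4, 34, 13) = 34
K (White): max(30, 46, 41) = 46
I (Black): min(34, 46, 45) = 34
Root (White): max(79, 65, 34) = 79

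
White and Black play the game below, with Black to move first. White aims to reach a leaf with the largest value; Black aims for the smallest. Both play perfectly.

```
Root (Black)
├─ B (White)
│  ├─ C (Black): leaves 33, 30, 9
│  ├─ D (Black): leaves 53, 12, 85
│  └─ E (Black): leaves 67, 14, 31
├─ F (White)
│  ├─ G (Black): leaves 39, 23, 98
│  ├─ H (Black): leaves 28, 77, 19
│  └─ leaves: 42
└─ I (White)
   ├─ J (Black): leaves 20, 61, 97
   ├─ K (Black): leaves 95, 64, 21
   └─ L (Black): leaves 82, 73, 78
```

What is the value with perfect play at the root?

C (Black): min(33, 30, 9) = 9
D (Black): min(53, 12, 85) = 12
E (Black): min(67, 14, 31) = 14
B (White): max(9, 12, 14) = 14
G (Black): min(39, 23, 98) = 23
H (Black): min(28, 77, 19) = 19
F (White): max(23, 19, 42) = 42
J (Black): min(20, 61, 97) = 20
K (Black): min(95, 64, 21) = 21
L (Black): min(82, 73, 78) = 73
I (White): max(20, 21, 73) = 73
Root (Black): min(14, 42, 73) = 14

14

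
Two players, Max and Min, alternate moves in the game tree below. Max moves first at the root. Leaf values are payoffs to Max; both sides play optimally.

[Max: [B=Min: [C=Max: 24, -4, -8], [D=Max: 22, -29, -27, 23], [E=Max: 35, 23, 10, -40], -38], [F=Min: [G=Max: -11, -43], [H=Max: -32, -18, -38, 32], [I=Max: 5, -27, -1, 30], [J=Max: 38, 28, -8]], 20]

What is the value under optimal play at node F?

G: max(-11, -43) = -11
H: max(-32, -18, -38, 32) = 32
I: max(5, -27, -1, 30) = 30
J: max(38, 28, -8) = 38
F: min(-11, 32, 30, 38) = -11

-11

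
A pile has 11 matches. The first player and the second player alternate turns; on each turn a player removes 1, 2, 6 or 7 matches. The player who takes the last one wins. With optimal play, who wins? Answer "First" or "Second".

W/L table (W = player to move can force a win):
i:   0  1  2  3  4  5  6  7  8  9 10 11
     L  W  W  L  W  W  W  W  L  W  W  L
Position 11 is L, so the second player wins.

Second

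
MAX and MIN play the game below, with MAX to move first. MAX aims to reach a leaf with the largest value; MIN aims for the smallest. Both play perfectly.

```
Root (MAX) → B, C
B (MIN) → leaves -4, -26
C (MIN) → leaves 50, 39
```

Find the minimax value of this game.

39

B (MIN): min(-4, -26) = -26
C (MIN): min(50, 39) = 39
Root (MAX): max(-26, 39) = 39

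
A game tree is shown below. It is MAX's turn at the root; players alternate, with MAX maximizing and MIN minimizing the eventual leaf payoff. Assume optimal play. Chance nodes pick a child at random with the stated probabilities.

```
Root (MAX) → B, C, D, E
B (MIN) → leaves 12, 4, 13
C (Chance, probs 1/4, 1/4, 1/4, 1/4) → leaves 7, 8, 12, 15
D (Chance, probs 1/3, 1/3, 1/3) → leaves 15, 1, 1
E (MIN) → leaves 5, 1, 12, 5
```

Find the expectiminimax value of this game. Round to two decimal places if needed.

10.5

B (MIN): min(12, 4, 13) = 4
C (Chance): 1/4·7 + 1/4·8 + 1/4·12 + 1/4·15 = 10.5
D (Chance): 1/3·15 + 1/3·1 + 1/3·1 = 5.67
E (MIN): min(5, 1, 12, 5) = 1
Root (MAX): max(4, 10.5, 5.67, 1) = 10.5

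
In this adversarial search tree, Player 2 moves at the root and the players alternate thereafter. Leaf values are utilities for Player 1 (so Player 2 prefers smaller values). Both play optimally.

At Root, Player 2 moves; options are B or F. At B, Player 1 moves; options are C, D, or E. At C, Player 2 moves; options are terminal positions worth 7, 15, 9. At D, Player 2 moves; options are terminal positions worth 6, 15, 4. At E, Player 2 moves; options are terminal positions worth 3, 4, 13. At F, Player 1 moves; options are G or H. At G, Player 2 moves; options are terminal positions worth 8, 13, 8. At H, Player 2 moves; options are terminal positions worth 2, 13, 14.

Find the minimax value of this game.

C (Player 2): min(7, 15, 9) = 7
D (Player 2): min(6, 15, 4) = 4
E (Player 2): min(3, 4, 13) = 3
B (Player 1): max(7, 4, 3) = 7
G (Player 2): min(8, 13, 8) = 8
H (Player 2): min(2, 13, 14) = 2
F (Player 1): max(8, 2) = 8
Root (Player 2): min(7, 8) = 7

7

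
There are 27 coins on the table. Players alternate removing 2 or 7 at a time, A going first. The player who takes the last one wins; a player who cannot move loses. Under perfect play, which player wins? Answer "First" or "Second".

Positions where the player to move wins (W) vs loses (L):
i:   0  1  2  3  4  5  6  7  8  9 10 11 12 13 14 15 16 17 18 19 20 21 22 23 24 25 26 27
     L  L  W  W  L  L  W  W  W  L  L  W  W  L  L  W  W  W  L  L  W  W  L  L  W  W  W  L
Position 27 is L, so the second player wins.

Second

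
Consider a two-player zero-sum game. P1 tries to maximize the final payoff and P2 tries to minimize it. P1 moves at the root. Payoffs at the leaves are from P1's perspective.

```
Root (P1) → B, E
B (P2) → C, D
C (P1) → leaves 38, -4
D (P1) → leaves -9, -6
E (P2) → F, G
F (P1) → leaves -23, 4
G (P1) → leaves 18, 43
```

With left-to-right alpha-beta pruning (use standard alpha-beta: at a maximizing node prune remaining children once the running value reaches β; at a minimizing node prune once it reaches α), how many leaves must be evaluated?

7

C [α=-∞,β=+∞]: v=38
D [α=-∞,β=38]: v=-6
B [α=-∞,β=+∞]: v=-6
F [α=-6,β=+∞]: v=4
G [α=-6,β=4]: v=18 after child 1 ≥ β → β-cutoff, skip 1
E [α=-6,β=+∞]: v=4
Root [α=-∞,β=+∞]: v=4
Leaves evaluated: 7 of 8.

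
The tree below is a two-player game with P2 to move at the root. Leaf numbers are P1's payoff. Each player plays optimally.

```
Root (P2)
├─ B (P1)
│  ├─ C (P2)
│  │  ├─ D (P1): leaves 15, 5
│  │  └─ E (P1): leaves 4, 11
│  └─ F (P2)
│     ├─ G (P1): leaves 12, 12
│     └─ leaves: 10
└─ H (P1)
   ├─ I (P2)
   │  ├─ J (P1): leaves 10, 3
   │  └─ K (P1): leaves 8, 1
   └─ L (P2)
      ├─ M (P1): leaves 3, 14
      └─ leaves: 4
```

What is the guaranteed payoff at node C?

D: max(15, 5) = 15
E: max(4, 11) = 11
C: min(15, 11) = 11

11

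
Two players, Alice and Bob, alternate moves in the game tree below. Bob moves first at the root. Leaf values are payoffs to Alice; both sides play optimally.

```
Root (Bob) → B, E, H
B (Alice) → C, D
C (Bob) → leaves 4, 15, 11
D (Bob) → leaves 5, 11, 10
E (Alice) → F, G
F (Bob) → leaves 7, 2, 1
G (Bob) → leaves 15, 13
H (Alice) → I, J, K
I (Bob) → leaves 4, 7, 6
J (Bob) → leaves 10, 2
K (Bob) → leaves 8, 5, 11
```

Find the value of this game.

C (Bob): min(4, 15, 11) = 4
D (Bob): min(5, 11, 10) = 5
B (Alice): max(4, 5) = 5
F (Bob): min(7, 2, 1) = 1
G (Bob): min(15, 13) = 13
E (Alice): max(1, 13) = 13
I (Bob): min(4, 7, 6) = 4
J (Bob): min(10, 2) = 2
K (Bob): min(8, 5, 11) = 5
H (Alice): max(4, 2, 5) = 5
Root (Bob): min(5, 13, 5) = 5

5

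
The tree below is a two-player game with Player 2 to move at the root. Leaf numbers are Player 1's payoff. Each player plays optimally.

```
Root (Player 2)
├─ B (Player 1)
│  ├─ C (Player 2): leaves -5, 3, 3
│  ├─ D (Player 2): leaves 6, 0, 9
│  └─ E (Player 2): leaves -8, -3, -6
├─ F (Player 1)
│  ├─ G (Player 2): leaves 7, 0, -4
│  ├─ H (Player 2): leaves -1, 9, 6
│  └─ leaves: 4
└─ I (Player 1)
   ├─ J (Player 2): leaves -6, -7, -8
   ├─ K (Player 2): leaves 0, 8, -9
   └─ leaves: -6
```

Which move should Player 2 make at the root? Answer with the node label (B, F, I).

I

C (Player 2): min(-5, 3, 3) = -5
D (Player 2): min(6, 0, 9) = 0
E (Player 2): min(-8, -3, -6) = -8
B (Player 1): max(-5, 0, -8) = 0
G (Player 2): min(7, 0, -4) = -4
H (Player 2): min(-1, 9, 6) = -1
F (Player 1): max(-4, -1, 4) = 4
J (Player 2): min(-6, -7, -8) = -8
K (Player 2): min(0, 8, -9) = -9
I (Player 1): max(-8, -9, -6) = -6
Root (Player 2): min(0, 4, -6) = -6
Player 2 picks the child with the lowest value: I (value -6).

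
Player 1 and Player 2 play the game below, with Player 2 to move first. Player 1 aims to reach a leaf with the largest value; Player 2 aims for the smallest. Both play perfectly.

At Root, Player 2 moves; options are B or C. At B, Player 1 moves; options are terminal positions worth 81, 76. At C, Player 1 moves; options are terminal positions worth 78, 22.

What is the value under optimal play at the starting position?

78

B (Player 1): max(81, 76) = 81
C (Player 1): max(78, 22) = 78
Root (Player 2): min(81, 78) = 78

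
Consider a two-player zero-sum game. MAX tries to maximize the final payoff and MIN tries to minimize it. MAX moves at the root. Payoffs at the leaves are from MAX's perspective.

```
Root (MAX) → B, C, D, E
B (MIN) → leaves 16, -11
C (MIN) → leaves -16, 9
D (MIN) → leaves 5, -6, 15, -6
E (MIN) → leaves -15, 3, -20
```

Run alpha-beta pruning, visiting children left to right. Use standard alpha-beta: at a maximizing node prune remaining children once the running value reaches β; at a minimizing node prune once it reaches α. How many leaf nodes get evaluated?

B [α=-∞,β=+∞]: v=-11
C [α=-11,β=+∞]: v=-16 after child 1 ≤ α → α-cutoff, skip 1
D [α=-11,β=+∞]: v=-6
E [α=-6,β=+∞]: v=-15 after child 1 ≤ α → α-cutoff, skip 2
Root [α=-∞,β=+∞]: v=-6
Leaves evaluated: 8 of 11.

8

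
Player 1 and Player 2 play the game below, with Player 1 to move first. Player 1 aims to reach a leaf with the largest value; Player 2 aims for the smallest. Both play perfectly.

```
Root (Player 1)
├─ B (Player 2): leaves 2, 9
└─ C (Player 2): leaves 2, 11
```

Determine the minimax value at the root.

2

B (Player 2): min(2, 9) = 2
C (Player 2): min(2, 11) = 2
Root (Player 1): max(2, 2) = 2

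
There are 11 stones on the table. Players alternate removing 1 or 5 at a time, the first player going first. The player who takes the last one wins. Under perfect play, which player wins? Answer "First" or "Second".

First

Mark each pile size as W (mover wins) or L (mover loses):
i:   0  1  2  3  4  5  6  7  8  9 10 11
     L  W  L  W  L  W  L  W  L  W  L  W
Position 11 is W, so the first player wins.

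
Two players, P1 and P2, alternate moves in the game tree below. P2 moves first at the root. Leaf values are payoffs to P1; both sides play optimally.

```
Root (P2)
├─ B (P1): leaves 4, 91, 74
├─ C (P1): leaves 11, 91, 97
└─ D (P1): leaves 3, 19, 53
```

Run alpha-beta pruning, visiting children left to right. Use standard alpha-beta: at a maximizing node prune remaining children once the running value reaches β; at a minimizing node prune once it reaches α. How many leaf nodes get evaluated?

8

B [α=-∞,β=+∞]: v=91
C [α=-∞,β=91]: v=91 after child 2 ≥ β → β-cutoff, skip 1
D [α=-∞,β=91]: v=53
Root [α=-∞,β=+∞]: v=53
Leaves evaluated: 8 of 9.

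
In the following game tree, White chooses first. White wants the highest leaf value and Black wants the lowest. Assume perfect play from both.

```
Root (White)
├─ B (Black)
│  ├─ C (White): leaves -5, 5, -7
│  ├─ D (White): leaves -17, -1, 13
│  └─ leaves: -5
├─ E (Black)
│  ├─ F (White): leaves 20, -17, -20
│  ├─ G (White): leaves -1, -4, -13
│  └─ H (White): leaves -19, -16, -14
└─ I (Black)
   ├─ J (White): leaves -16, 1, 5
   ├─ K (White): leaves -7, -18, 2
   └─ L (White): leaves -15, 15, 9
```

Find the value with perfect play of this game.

C (White): max(-5, 5, -7) = 5
D (White): max(-17, -1, 13) = 13
B (Black): min(5, 13, -5) = -5
F (White): max(20, -17, -20) = 20
G (White): max(-1, -4, -13) = -1
H (White): max(-19, -16, -14) = -14
E (Black): min(20, -1, -14) = -14
J (White): max(-16, 1, 5) = 5
K (White): max(-7, -18, 2) = 2
L (White): max(-15, 15, 9) = 15
I (Black): min(5, 2, 15) = 2
Root (White): max(-5, -14, 2) = 2

2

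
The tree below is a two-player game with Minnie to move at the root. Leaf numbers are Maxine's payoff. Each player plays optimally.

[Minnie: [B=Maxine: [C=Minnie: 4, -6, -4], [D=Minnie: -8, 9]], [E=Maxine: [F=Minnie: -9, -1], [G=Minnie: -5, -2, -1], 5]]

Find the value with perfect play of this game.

-6

C (Minnie): min(4, -6, -4) = -6
D (Minnie): min(-8, 9) = -8
B (Maxine): max(-6, -8) = -6
F (Minnie): min(-9, -1) = -9
G (Minnie): min(-5, -2, -1) = -5
E (Maxine): max(-9, -5, 5) = 5
Root (Minnie): min(-6, 5) = -6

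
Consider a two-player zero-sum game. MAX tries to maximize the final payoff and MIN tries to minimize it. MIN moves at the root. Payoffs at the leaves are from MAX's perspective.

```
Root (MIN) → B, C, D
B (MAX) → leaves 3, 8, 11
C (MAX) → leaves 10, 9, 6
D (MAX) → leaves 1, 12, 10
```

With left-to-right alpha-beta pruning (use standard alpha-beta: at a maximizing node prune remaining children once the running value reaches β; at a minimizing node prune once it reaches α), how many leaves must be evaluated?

B [α=-∞,β=+∞]: v=11
C [α=-∞,β=11]: v=10
D [α=-∞,β=10]: v=12 after child 2 ≥ β → β-cutoff, skip 1
Root [α=-∞,β=+∞]: v=10
Leaves evaluated: 8 of 9.

8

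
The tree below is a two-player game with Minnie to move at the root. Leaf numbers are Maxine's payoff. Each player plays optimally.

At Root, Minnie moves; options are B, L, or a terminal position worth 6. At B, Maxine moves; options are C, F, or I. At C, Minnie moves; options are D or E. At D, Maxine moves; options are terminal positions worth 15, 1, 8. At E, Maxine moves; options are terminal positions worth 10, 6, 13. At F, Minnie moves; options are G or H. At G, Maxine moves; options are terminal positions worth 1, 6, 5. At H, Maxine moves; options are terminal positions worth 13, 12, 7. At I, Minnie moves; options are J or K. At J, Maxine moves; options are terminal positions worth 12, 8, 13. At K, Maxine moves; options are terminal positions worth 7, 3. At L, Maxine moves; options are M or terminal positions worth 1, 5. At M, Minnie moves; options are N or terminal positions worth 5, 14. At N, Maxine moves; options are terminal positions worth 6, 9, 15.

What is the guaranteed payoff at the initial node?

D (Maxine): max(15, 1, 8) = 15
E (Maxine): max(10, 6, 13) = 13
C (Minnie): min(15, 13) = 13
G (Maxine): max(1, 6, 5) = 6
H (Maxine): max(13, 12, 7) = 13
F (Minnie): min(6, 13) = 6
J (Maxine): max(12, 8, 13) = 13
K (Maxine): max(7, 3) = 7
I (Minnie): min(13, 7) = 7
B (Maxine): max(13, 6, 7) = 13
N (Maxine): max(6, 9, 15) = 15
M (Minnie): min(15, 5, 14) = 5
L (Maxine): max(5, 1, 5) = 5
Root (Minnie): min(13, 5, 6) = 5

5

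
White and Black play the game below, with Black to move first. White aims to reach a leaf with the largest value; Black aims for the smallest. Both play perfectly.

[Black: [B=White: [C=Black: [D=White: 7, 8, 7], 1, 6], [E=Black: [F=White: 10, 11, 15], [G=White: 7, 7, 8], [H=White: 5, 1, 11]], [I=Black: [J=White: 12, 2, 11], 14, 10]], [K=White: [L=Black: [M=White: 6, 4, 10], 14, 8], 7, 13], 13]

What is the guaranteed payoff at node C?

D: max(7, 8, 7) = 8
C: min(8, 1, 6) = 1

1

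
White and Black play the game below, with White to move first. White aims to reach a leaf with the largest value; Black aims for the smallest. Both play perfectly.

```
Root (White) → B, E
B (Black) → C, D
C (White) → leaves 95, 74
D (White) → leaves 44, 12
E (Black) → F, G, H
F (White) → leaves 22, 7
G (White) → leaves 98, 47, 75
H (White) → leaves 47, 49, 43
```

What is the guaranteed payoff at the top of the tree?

44

C (White): max(95, 74) = 95
D (White): max(44, 12) = 44
B (Black): min(95, 44) = 44
F (White): max(22, 7) = 22
G (White): max(98, 47, 75) = 98
H (White): max(47, 49, 43) = 49
E (Black): min(22, 98, 49) = 22
Root (White): max(44, 22) = 44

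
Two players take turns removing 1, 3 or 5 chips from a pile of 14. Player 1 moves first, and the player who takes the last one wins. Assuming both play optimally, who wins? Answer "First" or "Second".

Second

Positions where the player to move wins (W) vs loses (L):
i:   0  1  2  3  4  5  6  7  8  9 10 11 12 13 14
     L  W  L  W  L  W  L  W  L  W  L  W  L  W  L
Position 14 is L, so the second player wins.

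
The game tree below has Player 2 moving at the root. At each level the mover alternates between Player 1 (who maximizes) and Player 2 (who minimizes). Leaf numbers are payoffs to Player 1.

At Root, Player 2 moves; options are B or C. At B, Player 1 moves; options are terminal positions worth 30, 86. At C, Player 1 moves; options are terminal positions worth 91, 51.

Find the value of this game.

86

B (Player 1): max(30, 86) = 86
C (Player 1): max(91, 51) = 91
Root (Player 2): min(86, 91) = 86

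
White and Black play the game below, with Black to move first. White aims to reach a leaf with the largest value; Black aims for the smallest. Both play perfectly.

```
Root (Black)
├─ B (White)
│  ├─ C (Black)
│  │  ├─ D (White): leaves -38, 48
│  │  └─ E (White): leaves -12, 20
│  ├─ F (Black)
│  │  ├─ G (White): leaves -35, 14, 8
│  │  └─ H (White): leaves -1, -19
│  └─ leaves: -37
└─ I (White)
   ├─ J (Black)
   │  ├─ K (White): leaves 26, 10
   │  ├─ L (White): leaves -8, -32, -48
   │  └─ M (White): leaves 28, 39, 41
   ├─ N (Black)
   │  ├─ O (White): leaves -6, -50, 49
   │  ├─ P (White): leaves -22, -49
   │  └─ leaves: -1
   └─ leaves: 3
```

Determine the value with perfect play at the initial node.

3

D (White): max(-38, 48) = 48
E (White): max(-12, 20) = 20
C (Black): min(48, 20) = 20
G (White): max(-35, 14, 8) = 14
H (White): max(-1, -19) = -1
F (Black): min(14, -1) = -1
B (White): max(20, -1, -37) = 20
K (White): max(26, 10) = 26
L (White): max(-8, -32, -48) = -8
M (White): max(28, 39, 41) = 41
J (Black): min(26, -8, 41) = -8
O (White): max(-6, -50, 49) = 49
P (White): max(-22, -49) = -22
N (Black): min(49, -22, -1) = -22
I (White): max(-8, -22, 3) = 3
Root (Black): min(20, 3) = 3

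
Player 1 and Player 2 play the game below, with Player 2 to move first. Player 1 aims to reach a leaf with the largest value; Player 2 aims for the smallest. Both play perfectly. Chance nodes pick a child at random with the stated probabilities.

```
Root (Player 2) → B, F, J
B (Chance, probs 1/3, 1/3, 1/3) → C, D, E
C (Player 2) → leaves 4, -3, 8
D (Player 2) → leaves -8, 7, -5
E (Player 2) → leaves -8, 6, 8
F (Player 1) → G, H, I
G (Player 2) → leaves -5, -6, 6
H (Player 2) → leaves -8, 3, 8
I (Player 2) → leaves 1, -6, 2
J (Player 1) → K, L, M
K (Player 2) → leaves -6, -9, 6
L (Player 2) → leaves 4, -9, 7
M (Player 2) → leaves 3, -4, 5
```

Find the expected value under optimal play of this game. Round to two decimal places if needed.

-6.33

C (Player 2): min(4, -3, 8) = -3
D (Player 2): min(-8, 7, -5) = -8
E (Player 2): min(-8, 6, 8) = -8
B (Chance): 1/3·-3 + 1/3·-8 + 1/3·-8 = -6.33
G (Player 2): min(-5, -6, 6) = -6
H (Player 2): min(-8, 3, 8) = -8
I (Player 2): min(1, -6, 2) = -6
F (Player 1): max(-6, -8, -6) = -6
K (Player 2): min(-6, -9, 6) = -9
L (Player 2): min(4, -9, 7) = -9
M (Player 2): min(3, -4, 5) = -4
J (Player 1): max(-9, -9, -4) = -4
Root (Player 2): min(-6.33, -6, -4) = -6.33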